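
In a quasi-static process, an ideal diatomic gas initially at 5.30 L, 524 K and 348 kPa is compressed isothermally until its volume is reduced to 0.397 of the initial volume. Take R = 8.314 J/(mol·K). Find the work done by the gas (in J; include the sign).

-1700 J

n = P₁V₁/(RT₁) = 348×5.30/(8.314×524) = 0.423 mol.
Isothermal: T stays 524 K; PV = const ⇒ V₂ = 2.10 L, P₂ = 877 kPa.
W = nRT ln(V₂/V₁) = 0.423×8.314×524×ln(0.397) = -1700 J.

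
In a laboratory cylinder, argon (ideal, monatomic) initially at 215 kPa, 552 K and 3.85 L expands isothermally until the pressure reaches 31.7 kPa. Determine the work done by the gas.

1580 J

n = P₁V₁/(RT₁) = 215×3.85/(8.314×552) = 0.180 mol.
Isothermal: T stays 552 K; PV = const ⇒ V₂ = 26.1 L, P₂ = 31.7 kPa.
W = nRT ln(V₂/V₁) = 0.180×8.314×552×ln(6.78) = 1580 J.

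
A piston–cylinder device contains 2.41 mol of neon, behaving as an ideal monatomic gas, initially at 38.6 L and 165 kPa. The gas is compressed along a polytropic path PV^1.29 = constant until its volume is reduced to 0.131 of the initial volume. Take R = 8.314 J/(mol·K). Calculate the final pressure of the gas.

2270 kPa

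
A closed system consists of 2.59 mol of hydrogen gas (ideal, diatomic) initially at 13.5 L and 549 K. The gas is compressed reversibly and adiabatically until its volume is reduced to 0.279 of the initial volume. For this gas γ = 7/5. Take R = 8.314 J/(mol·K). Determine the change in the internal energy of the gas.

19700 J

P₁ = nRT₁/V₁ = 2.59×8.314×549/13.5 = 876 kPa.
Adiabatic: TV^(γ−1) = const ⇒ T₂ = 549×(3.58)^0.400 = 915 K; PV^γ = const ⇒ P₂ = 5230 kPa.
For an ideal gas ΔU = nCvΔT with Cv = (5/2)R = 20.8 J/(mol·K).
ΔU = 2.59×20.8×(915−549) = 19700 J.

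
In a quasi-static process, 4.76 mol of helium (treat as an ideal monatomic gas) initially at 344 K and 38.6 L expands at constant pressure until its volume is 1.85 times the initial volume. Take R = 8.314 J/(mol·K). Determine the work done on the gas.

-11600 J

P₁ = nRT₁/V₁ = 4.76×8.314×344/38.6 = 353 kPa.
Isobaric: P stays 353 kPa; V/T = const ⇒ T₂ = 636 K, V₂ = 71.4 L.
W = PΔV = 353×(71.4−38.6) kPa·L = 11600 J.
Work done on the gas = −W_by = -11600 J.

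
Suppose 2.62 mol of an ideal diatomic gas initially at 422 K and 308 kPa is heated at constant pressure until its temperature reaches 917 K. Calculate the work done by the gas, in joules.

V₁ = nRT₁/P₁ = 2.62×8.314×422/308 = 29.8 L.
Isobaric: P stays 308 kPa; V/T = const ⇒ T₂ = 917 K, V₂ = 64.9 L.
W = PΔV = 308×(64.9−29.8) kPa·L = 10800 J.

10800 J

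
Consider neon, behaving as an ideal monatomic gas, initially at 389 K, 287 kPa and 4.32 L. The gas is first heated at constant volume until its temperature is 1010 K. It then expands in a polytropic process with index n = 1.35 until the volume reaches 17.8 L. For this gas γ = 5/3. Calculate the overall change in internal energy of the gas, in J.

n = P₁V₁/(RT₁) = 287×4.32/(8.314×389) = 0.383 mol.
Step 1 — Isochoric: V stays 4.32 L; P/T = const ⇒ T₂ = 1010 K, P₂ = 745 kPa.
W = 0 (no volume change).
ΔU = nCvΔT = 0.383×12.5×(1010−389) = 2970 J.
Q = ΔU = 2970 J.
State after step 1: P = 745 kPa, V = 4.32 L, T = 1010 K.
Step 2 — Polytropic n=1.35: T₂ = T₁(V₁/V₂)^(n−1) = 1010×(0.243)^0.35 = 615 K; P₂ = P₁(V₁/V₂)^n = 110 kPa.
W = (P₁V₁−P₂V₂)/(n−1) = (745×4.32−110×17.8)/0.35 = 3590 J.
ΔU = nCvΔT = 0.383×12.5×(615−1010) = -1890 J.
Q = ΔU + W = 1710 J.
Net over both steps: W = 3590 J, Q = 4680 J, ΔU = 1080 J.

1080 J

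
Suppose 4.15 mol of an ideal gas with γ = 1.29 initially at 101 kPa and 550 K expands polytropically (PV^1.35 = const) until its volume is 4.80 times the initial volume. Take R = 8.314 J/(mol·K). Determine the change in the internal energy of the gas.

-27600 J

V₁ = nRT₁/P₁ = 4.15×8.314×550/101 = 188 L.
Polytropic n=1.35: T₂ = T₁(V₁/V₂)^(n−1) = 550×(0.208)^0.35 = 318 K; P₂ = P₁(V₁/V₂)^n = 12.2 kPa.
For an ideal gas ΔU = nCvΔT with Cv = R/(γ−1) = 28.7 J/(mol·K).
ΔU = 4.15×28.7×(318−550) = -27600 J.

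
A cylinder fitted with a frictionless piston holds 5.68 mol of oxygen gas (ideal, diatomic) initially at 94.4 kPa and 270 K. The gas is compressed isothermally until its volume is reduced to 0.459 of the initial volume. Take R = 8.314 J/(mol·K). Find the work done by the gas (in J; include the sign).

-9930 J

V₁ = nRT₁/P₁ = 5.68×8.314×270/94.4 = 135 L.
Isothermal: T stays 270 K; PV = const ⇒ V₂ = 62.0 L, P₂ = 206 kPa.
W = nRT ln(V₂/V₁) = 5.68×8.314×270×ln(0.459) = -9930 J.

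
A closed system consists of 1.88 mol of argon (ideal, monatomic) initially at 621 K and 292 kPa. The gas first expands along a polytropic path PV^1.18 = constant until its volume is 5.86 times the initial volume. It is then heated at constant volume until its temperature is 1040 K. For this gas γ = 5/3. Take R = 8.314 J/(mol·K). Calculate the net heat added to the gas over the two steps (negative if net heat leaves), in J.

24500 J

V₁ = nRT₁/P₁ = 1.88×8.314×621/292 = 33.2 L.
Step 1 — Polytropic n=1.18: T₂ = T₁(V₁/V₂)^(n−1) = 621×(0.171)^0.18 = 452 K; P₂ = P₁(V₁/V₂)^n = 36.2 kPa.
W = (P₁V₁−P₂V₂)/(n−1) = (292×33.2−36.2×195)/0.18 = 14700 J.
ΔU = nCvΔT = 1.88×12.5×(452−621) = -3970 J.
Q = ΔU + W = 10700 J.
State after step 1: P = 36.2 kPa, V = 195 L, T = 452 K.
Step 2 — Isochoric: V stays 195 L; P/T = const ⇒ T₂ = 1040 K, P₂ = 83.5 kPa.
W = 0 (no volume change).
ΔU = nCvΔT = 1.88×12.5×(1040−452) = 13800 J.
Q = ΔU = 13800 J.
Net over both steps: W = 14700 J, Q = 24500 J, ΔU = 9820 J.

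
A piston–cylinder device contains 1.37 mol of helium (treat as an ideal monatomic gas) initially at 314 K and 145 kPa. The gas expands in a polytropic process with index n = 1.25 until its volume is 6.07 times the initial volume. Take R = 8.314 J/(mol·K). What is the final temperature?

V₁ = nRT₁/P₁ = 1.37×8.314×314/145 = 24.7 L.
Polytropic n=1.25: T₂ = T₁(V₁/V₂)^(n−1) = 314×(0.165)^0.25 = 200 K; P₂ = P₁(V₁/V₂)^n = 15.2 kPa.

200 K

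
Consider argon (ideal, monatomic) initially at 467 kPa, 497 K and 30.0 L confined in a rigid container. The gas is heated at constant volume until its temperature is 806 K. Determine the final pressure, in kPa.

757 kPa

Isochoric: V stays 30.0 L; P/T = const ⇒ T₂ = 806 K, P₂ = 757 kPa.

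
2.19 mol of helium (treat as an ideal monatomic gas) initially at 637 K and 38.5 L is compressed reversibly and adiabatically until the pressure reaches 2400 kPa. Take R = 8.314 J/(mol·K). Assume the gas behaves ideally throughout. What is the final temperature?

1460 K

P₁ = nRT₁/V₁ = 2.19×8.314×637/38.5 = 301 kPa.
Adiabatic: T₂/T₁ = (P₂/P₁)^((γ−1)/γ) ⇒ T₂ = 637×(7.97)^0.400 = 1460 K; V₂ = 11.1 L.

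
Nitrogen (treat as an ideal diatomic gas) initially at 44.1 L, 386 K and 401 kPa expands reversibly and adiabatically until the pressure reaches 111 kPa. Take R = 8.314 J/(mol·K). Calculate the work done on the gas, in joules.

n = P₁V₁/(RT₁) = 401×44.1/(8.314×386) = 5.51 mol.
Adiabatic: T₂/T₁ = (P₂/P₁)^((γ−1)/γ) ⇒ T₂ = 386×(0.277)^0.286 = 267 K; V₂ = 110 L.
ΔU = nCvΔT = 5.51×20.8×(267−386) = -13600 J.
Q = 0 for an adiabatic process, so W = −ΔU = 13600 J.
Work done on the gas = −W_by = -13600 J.

-13600 J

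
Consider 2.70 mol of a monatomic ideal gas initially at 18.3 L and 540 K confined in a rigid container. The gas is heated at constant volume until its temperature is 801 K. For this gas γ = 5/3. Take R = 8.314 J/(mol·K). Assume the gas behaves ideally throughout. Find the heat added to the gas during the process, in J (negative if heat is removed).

P₁ = nRT₁/V₁ = 2.70×8.314×540/18.3 = 662 kPa.
Isochoric: V stays 18.3 L; P/T = const ⇒ T₂ = 801 K, P₂ = 983 kPa.
W = 0 (no volume change).
ΔU = nCvΔT = 2.70×12.5×(801−540) = 8790 J.
Q = ΔU = 8790 J.

8790 J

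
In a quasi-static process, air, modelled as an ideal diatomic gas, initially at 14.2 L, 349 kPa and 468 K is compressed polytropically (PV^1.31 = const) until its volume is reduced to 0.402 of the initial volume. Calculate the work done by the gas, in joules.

-5220 J

n = P₁V₁/(RT₁) = 349×14.2/(8.314×468) = 1.27 mol.
Polytropic n=1.31: T₂ = T₁(V₁/V₂)^(n−1) = 468×(2.49)^0.31 = 621 K; P₂ = P₁(V₁/V₂)^n = 1150 kPa.
W = (P₁V₁−P₂V₂)/(n−1) = (349×14.2−1150×5.71)/0.31 = -5220 J.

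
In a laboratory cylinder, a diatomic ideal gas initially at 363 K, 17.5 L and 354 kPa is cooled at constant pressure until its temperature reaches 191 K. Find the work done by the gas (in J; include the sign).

n = P₁V₁/(RT₁) = 354×17.5/(8.314×363) = 2.05 mol.
Isobaric: P stays 354 kPa; V/T = const ⇒ T₂ = 191 K, V₂ = 9.21 L.
W = PΔV = 354×(9.21−17.5) kPa·L = -2940 J.

-2940 J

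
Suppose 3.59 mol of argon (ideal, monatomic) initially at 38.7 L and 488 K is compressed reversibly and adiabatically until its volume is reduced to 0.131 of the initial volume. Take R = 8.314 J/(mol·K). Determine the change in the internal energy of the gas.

P₁ = nRT₁/V₁ = 3.59×8.314×488/38.7 = 376 kPa.
Adiabatic: TV^(γ−1) = const ⇒ T₂ = 488×(7.63)^0.667 = 1890 K; PV^γ = const ⇒ P₂ = 11100 kPa.
For an ideal gas ΔU = nCvΔT with Cv = (3/2)R = 12.5 J/(mol·K).
ΔU = 3.59×12.5×(1890−488) = 62900 J.

62900 J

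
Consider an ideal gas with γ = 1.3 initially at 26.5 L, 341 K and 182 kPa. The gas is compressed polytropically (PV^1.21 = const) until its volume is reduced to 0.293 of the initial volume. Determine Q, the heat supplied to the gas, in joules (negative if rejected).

-2030 J

n = P₁V₁/(RT₁) = 182×26.5/(8.314×341) = 1.70 mol.
Polytropic n=1.21: T₂ = T₁(V₁/V₂)^(n−1) = 341×(3.41)^0.21 = 441 K; P₂ = P₁(V₁/V₂)^n = 804 kPa.
W = (P₁V₁−P₂V₂)/(n−1) = (182×26.5−804×7.76)/0.21 = -6750 J.
ΔU = nCvΔT = 1.70×27.7×(441−341) = 4730 J.
Q = ΔU + W = -2030 J.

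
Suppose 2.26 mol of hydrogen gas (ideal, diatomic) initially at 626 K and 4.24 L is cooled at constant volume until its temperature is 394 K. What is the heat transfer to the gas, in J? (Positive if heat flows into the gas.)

P₁ = nRT₁/V₁ = 2.26×8.314×626/4.24 = 2770 kPa.
Isochoric: V stays 4.24 L; P/T = const ⇒ T₂ = 394 K, P₂ = 1750 kPa.
W = 0 (no volume change).
ΔU = nCvΔT = 2.26×20.8×(394−626) = -10900 J.
Q = ΔU = -10900 J.

-10900 J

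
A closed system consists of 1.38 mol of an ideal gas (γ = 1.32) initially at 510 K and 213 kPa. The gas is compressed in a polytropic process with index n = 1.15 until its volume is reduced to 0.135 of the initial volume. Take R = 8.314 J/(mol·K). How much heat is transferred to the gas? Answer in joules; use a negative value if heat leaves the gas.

V₁ = nRT₁/P₁ = 1.38×8.314×510/213 = 27.5 L.
Polytropic n=1.15: T₂ = T₁(V₁/V₂)^(n−1) = 510×(7.41)^0.15 = 689 K; P₂ = P₁(V₁/V₂)^n = 2130 kPa.
W = (P₁V₁−P₂V₂)/(n−1) = (213×27.5−2130×3.71)/0.15 = -13700 J.
ΔU = nCvΔT = 1.38×26.0×(689−510) = 6410 J.
Q = ΔU + W = -7260 J.

-7260 J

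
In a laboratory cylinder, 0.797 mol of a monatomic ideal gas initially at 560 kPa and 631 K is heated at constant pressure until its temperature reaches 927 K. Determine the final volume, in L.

11.0 L

V₁ = nRT₁/P₁ = 0.797×8.314×631/560 = 7.47 L.
Isobaric: P stays 560 kPa; V/T = const ⇒ T₂ = 927 K, V₂ = 11.0 L.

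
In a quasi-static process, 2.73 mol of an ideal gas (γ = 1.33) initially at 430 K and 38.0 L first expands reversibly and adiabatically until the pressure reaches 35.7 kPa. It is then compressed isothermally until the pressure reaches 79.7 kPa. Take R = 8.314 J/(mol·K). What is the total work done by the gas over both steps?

6650 J

P₁ = nRT₁/V₁ = 2.73×8.314×430/38.0 = 257 kPa.
Step 1 — Adiabatic: T₂/T₁ = (P₂/P₁)^((γ−1)/γ) ⇒ T₂ = 430×(0.139)^0.248 = 264 K; V₂ = 168 L.
ΔU = nCvΔT = 2.73×25.2×(264−430) = -11400 J.
Q = 0 for an adiabatic process, so W = −ΔU = 11400 J.
State after step 1: P = 35.7 kPa, V = 168 L, T = 264 K.
Step 2 — Isothermal: T stays 264 K; PV = const ⇒ V₂ = 75.0 L, P₂ = 79.7 kPa.
ΔU = 0 (ideal gas, T constant).
W = nRT ln(V₂/V₁) = 2.73×8.314×264×ln(0.448) = -4800 J.
Q = ΔU + W = -4800 J.
Net over both steps: W = 6650 J, Q = -4800 J, ΔU = -11400 J.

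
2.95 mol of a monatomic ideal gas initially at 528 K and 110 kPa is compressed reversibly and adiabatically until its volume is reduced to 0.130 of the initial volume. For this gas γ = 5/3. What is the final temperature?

2060 K

V₁ = nRT₁/P₁ = 2.95×8.314×528/110 = 118 L.
Adiabatic: TV^(γ−1) = const ⇒ T₂ = 528×(7.69)^0.667 = 2060 K; PV^γ = const ⇒ P₂ = 3300 kPa.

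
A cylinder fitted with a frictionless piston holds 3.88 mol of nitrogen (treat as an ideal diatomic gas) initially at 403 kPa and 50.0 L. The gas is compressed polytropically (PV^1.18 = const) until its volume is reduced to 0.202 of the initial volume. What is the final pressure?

T₁ = P₁V₁/(nR) = 403×50.0/(3.88×8.314) = 625 K.
Polytropic n=1.18: T₂ = T₁(V₁/V₂)^(n−1) = 625×(4.95)^0.18 = 833 K; P₂ = P₁(V₁/V₂)^n = 2660 kPa.

2660 kPa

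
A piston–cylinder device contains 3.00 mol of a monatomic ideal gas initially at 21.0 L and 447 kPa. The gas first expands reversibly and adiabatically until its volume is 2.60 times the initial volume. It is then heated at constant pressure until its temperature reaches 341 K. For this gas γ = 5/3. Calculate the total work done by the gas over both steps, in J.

10200 J

T₁ = P₁V₁/(nR) = 447×21.0/(3.00×8.314) = 376 K.
Step 1 — Adiabatic: TV^(γ−1) = const ⇒ T₂ = 376×(0.385)^0.667 = 199 K; PV^γ = const ⇒ P₂ = 90.9 kPa.
ΔU = nCvΔT = 3.00×12.5×(199−376) = -6630 J.
Q = 0 for an adiabatic process, so W = −ΔU = 6630 J.
State after step 1: P = 90.9 kPa, V = 54.6 L, T = 199 K.
Step 2 — Isobaric: P stays 90.9 kPa; V/T = const ⇒ T₂ = 341 K, V₂ = 93.5 L.
W = PΔV = 90.9×(93.5−54.6) kPa·L = 3540 J.
ΔU = nCvΔT = 3.00×12.5×(341−199) = 5310 J.
Q = ΔU + W = nCpΔT = 8850 J.
Net over both steps: W = 10200 J, Q = 8850 J, ΔU = -1320 J.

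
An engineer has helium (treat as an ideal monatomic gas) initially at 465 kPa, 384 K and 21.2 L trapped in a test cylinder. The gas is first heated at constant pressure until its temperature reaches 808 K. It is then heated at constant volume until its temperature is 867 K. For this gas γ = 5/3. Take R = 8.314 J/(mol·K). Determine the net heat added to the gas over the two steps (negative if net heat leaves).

29500 J

n = P₁V₁/(RT₁) = 465×21.2/(8.314×384) = 3.09 mol.
Step 1 — Isobaric: P stays 465 kPa; V/T = const ⇒ T₂ = 808 K, V₂ = 44.6 L.
W = PΔV = 465×(44.6−21.2) kPa·L = 10900 J.
ΔU = nCvΔT = 3.09×12.5×(808−384) = 16300 J.
Q = ΔU + W = nCpΔT = 27200 J.
State after step 1: P = 465 kPa, V = 44.6 L, T = 808 K.
Step 2 — Isochoric: V stays 44.6 L; P/T = const ⇒ T₂ = 867 K, P₂ = 499 kPa.
W = 0 (no volume change).
ΔU = nCvΔT = 3.09×12.5×(867−808) = 2270 J.
Q = ΔU = 2270 J.
Net over both steps: W = 10900 J, Q = 29500 J, ΔU = 18600 J.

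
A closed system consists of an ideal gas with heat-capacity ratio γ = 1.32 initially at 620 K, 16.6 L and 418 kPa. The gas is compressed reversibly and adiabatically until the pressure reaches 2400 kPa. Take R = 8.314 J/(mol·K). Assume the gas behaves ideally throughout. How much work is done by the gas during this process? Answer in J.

-11400 J

n = P₁V₁/(RT₁) = 418×16.6/(8.314×620) = 1.35 mol.
Adiabatic: T₂/T₁ = (P₂/P₁)^((γ−1)/γ) ⇒ T₂ = 620×(5.74)^0.242 = 947 K; V₂ = 4.42 L.
ΔU = nCvΔT = 1.35×26.0×(947−620) = 11400 J.
Q = 0 for an adiabatic process, so W = −ΔU = -11400 J.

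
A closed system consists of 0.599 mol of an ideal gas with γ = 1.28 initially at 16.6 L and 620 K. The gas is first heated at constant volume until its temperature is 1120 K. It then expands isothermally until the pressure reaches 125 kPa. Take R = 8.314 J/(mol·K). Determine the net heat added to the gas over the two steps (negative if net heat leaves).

P₁ = nRT₁/V₁ = 0.599×8.314×620/16.6 = 186 kPa.
Step 1 — Isochoric: V stays 16.6 L; P/T = const ⇒ T₂ = 1120 K, P₂ = 336 kPa.
W = 0 (no volume change).
ΔU = nCvΔT = 0.599×29.7×(1120−620) = 8890 J.
Q = ΔU = 8890 J.
State after step 1: P = 336 kPa, V = 16.6 L, T = 1120 K.
Step 2 — Isothermal: T stays 1120 K; PV = const ⇒ V₂ = 44.6 L, P₂ = 125 kPa.
ΔU = 0 (ideal gas, T constant).
W = nRT ln(V₂/V₁) = 0.599×8.314×1120×ln(2.69) = 5520 J.
Q = ΔU + W = 5520 J.
Net over both steps: W = 5520 J, Q = 14400 J, ΔU = 8890 J.

14400 J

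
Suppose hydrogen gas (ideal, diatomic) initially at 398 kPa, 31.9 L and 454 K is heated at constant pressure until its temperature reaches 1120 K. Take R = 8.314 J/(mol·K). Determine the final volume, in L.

78.7 L

Isobaric: P stays 398 kPa; V/T = const ⇒ T₂ = 1120 K, V₂ = 78.7 L.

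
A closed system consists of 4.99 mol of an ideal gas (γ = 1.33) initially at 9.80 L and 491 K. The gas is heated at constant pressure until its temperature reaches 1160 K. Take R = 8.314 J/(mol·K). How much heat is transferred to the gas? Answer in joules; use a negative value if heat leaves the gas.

P₁ = nRT₁/V₁ = 4.99×8.314×491/9.80 = 2080 kPa.
Isobaric: P stays 2080 kPa; V/T = const ⇒ T₂ = 1160 K, V₂ = 23.2 L.
W = PΔV = 2080×(23.2−9.80) kPa·L = 27800 J.
ΔU = nCvΔT = 4.99×25.2×(1160−491) = 84100 J.
Q = ΔU + W = nCpΔT = 112000 J.

112000 J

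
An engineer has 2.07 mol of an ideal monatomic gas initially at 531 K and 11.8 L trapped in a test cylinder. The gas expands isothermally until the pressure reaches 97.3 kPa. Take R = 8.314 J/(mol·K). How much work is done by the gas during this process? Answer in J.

P₁ = nRT₁/V₁ = 2.07×8.314×531/11.8 = 774 kPa.
Isothermal: T stays 531 K; PV = const ⇒ V₂ = 93.9 L, P₂ = 97.3 kPa.
W = nRT ln(V₂/V₁) = 2.07×8.314×531×ln(7.96) = 19000 J.

19000 J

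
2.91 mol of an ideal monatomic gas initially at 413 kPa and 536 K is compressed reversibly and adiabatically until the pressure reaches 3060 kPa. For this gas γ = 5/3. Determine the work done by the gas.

-23900 J

V₁ = nRT₁/P₁ = 2.91×8.314×536/413 = 31.4 L.
Adiabatic: T₂/T₁ = (P₂/P₁)^((γ−1)/γ) ⇒ T₂ = 536×(7.41)^0.400 = 1190 K; V₂ = 9.44 L.
ΔU = nCvΔT = 2.91×12.5×(1190−536) = 23900 J.
Q = 0 for an adiabatic process, so W = −ΔU = -23900 J.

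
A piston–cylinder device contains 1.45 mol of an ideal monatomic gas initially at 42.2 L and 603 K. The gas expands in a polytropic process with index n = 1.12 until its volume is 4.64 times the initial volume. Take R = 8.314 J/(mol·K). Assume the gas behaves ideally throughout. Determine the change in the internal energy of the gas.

-1830 J

P₁ = nRT₁/V₁ = 1.45×8.314×603/42.2 = 172 kPa.
Polytropic n=1.12: T₂ = T₁(V₁/V₂)^(n−1) = 603×(0.216)^0.12 = 502 K; P₂ = P₁(V₁/V₂)^n = 30.9 kPa.
For an ideal gas ΔU = nCvΔT with Cv = (3/2)R = 12.5 J/(mol·K).
ΔU = 1.45×12.5×(502−603) = -1830 J.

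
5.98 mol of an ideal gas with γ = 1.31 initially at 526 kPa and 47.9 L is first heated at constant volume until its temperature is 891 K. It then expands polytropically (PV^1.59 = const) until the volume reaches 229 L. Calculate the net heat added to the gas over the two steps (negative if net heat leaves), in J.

T₁ = P₁V₁/(nR) = 526×47.9/(5.98×8.314) = 507 K.
Step 1 — Isochoric: V stays 47.9 L; P/T = const ⇒ T₂ = 891 K, P₂ = 925 kPa.
W = 0 (no volume change).
ΔU = nCvΔT = 5.98×26.8×(891−507) = 61600 J.
Q = ΔU = 61600 J.
State after step 1: P = 925 kPa, V = 47.9 L, T = 891 K.
Step 2 — Polytropic n=1.59: T₂ = T₁(V₁/V₂)^(n−1) = 891×(0.209)^0.59 = 354 K; P₂ = P₁(V₁/V₂)^n = 76.9 kPa.
W = (P₁V₁−P₂V₂)/(n−1) = (925×47.9−76.9×229)/0.59 = 45300 J.
ΔU = nCvΔT = 5.98×26.8×(354−891) = -86100 J.
Q = ΔU + W = -40900 J.
Net over both steps: W = 45300 J, Q = 20700 J, ΔU = -24500 J.

20700 J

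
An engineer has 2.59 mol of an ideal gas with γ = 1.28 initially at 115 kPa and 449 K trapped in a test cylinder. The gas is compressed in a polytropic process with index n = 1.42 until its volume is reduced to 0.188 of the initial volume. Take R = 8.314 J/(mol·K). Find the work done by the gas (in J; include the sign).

V₁ = nRT₁/P₁ = 2.59×8.314×449/115 = 84.1 L.
Polytropic n=1.42: T₂ = T₁(V₁/V₂)^(n−1) = 449×(5.32)^0.42 = 906 K; P₂ = P₁(V₁/V₂)^n = 1230 kPa.
W = (P₁V₁−P₂V₂)/(n−1) = (115×84.1−1230×15.8)/0.42 = -23400 J.

-23400 J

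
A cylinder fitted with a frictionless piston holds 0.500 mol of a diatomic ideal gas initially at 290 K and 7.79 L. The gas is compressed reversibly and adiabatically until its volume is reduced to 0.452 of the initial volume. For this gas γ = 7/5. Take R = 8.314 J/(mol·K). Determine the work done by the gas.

P₁ = nRT₁/V₁ = 0.500×8.314×290/7.79 = 155 kPa.
Adiabatic: TV^(γ−1) = const ⇒ T₂ = 290×(2.21)^0.400 = 398 K; PV^γ = const ⇒ P₂ = 470 kPa.
ΔU = nCvΔT = 0.500×20.8×(398−290) = 1130 J.
Q = 0 for an adiabatic process, so W = −ΔU = -1130 J.

-1130 J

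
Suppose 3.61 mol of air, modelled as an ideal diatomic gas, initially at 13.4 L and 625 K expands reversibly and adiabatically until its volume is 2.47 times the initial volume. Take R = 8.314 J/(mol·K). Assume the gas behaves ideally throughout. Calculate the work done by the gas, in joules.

P₁ = nRT₁/V₁ = 3.61×8.314×625/13.4 = 1400 kPa.
Adiabatic: TV^(γ−1) = const ⇒ T₂ = 625×(0.405)^0.400 = 435 K; PV^γ = const ⇒ P₂ = 395 kPa.
ΔU = nCvΔT = 3.61×20.8×(435−625) = -14200 J.
Q = 0 for an adiabatic process, so W = −ΔU = 14200 J.

14200 J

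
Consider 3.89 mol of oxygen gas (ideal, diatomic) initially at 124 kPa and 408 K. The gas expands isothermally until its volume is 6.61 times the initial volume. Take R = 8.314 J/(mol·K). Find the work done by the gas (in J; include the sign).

V₁ = nRT₁/P₁ = 3.89×8.314×408/124 = 106 L.
Isothermal: T stays 408 K; PV = const ⇒ V₂ = 703 L, P₂ = 18.8 kPa.
W = nRT ln(V₂/V₁) = 3.89×8.314×408×ln(6.61) = 24900 J.

24900 J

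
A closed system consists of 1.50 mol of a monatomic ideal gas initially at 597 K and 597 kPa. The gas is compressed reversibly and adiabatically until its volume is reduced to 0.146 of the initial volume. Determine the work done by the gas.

-29100 J

V₁ = nRT₁/P₁ = 1.50×8.314×597/597 = 12.5 L.
Adiabatic: TV^(γ−1) = const ⇒ T₂ = 597×(6.85)^0.667 = 2150 K; PV^γ = const ⇒ P₂ = 14700 kPa.
ΔU = nCvΔT = 1.50×12.5×(2150−597) = 29100 J.
Q = 0 for an adiabatic process, so W = −ΔU = -29100 J.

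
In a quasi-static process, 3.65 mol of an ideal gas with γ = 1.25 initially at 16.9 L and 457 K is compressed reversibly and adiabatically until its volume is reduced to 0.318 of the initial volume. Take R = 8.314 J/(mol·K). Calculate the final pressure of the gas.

3440 kPa

P₁ = nRT₁/V₁ = 3.65×8.314×457/16.9 = 821 kPa.
Adiabatic: TV^(γ−1) = const ⇒ T₂ = 457×(3.14)^0.250 = 609 K; PV^γ = const ⇒ P₂ = 3440 kPa.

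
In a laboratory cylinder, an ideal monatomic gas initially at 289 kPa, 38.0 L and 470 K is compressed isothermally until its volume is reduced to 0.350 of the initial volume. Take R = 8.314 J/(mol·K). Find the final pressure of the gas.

826 kPa

Isothermal: T stays 470 K; PV = const ⇒ V₂ = 13.3 L, P₂ = 826 kPa.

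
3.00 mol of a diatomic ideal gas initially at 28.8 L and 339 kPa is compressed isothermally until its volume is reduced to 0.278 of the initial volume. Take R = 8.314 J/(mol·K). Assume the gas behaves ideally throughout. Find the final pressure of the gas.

1220 kPa

T₁ = P₁V₁/(nR) = 339×28.8/(3.00×8.314) = 391 K.
Isothermal: T stays 391 K; PV = const ⇒ V₂ = 8.01 L, P₂ = 1220 kPa.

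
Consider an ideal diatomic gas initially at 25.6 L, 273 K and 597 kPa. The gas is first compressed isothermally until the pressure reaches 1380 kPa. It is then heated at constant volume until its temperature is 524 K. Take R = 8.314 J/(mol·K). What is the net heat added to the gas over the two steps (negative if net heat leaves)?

n = P₁V₁/(RT₁) = 597×25.6/(8.314×273) = 6.73 mol.
Step 1 — Isothermal: T stays 273 K; PV = const ⇒ V₂ = 11.1 L, P₂ = 1380 kPa.
ΔU = 0 (ideal gas, T constant).
W = nRT ln(V₂/V₁) = 6.73×8.314×273×ln(0.433) = -12800 J.
Q = ΔU + W = -12800 J.
State after step 1: P = 1380 kPa, V = 11.1 L, T = 273 K.
Step 2 — Isochoric: V stays 11.1 L; P/T = const ⇒ T₂ = 524 K, P₂ = 2650 kPa.
W = 0 (no volume change).
ΔU = nCvΔT = 6.73×20.8×(524−273) = 35100 J.
Q = ΔU = 35100 J.
Net over both steps: W = -12800 J, Q = 22300 J, ΔU = 35100 J.

22300 J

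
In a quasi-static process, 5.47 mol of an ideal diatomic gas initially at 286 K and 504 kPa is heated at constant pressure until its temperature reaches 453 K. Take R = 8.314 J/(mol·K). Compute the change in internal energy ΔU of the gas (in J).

V₁ = nRT₁/P₁ = 5.47×8.314×286/504 = 25.8 L.
Isobaric: P stays 504 kPa; V/T = const ⇒ T₂ = 453 K, V₂ = 40.9 L.
For an ideal gas ΔU = nCvΔT with Cv = (5/2)R = 20.8 J/(mol·K).
ΔU = 5.47×20.8×(453−286) = 19000 J.

19000 J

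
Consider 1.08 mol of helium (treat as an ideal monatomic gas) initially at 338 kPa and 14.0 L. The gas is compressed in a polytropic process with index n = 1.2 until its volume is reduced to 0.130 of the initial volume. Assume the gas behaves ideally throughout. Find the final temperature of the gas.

T₁ = P₁V₁/(nR) = 338×14.0/(1.08×8.314) = 527 K.
Polytropic n=1.2: T₂ = T₁(V₁/V₂)^(n−1) = 527×(7.69)^0.20 = 793 K; P₂ = P₁(V₁/V₂)^n = 3910 kPa.

793 K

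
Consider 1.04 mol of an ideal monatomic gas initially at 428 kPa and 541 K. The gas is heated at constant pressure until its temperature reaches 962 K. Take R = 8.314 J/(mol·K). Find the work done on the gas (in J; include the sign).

V₁ = nRT₁/P₁ = 1.04×8.314×541/428 = 10.9 L.
Isobaric: P stays 428 kPa; V/T = const ⇒ T₂ = 962 K, V₂ = 19.4 L.
W = PΔV = 428×(19.4−10.9) kPa·L = 3640 J.
Work done on the gas = −W_by = -3640 J.

-3640 J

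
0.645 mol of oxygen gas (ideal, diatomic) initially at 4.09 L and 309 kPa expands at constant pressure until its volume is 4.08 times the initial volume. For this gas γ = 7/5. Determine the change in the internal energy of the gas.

T₁ = P₁V₁/(nR) = 309×4.09/(0.645×8.314) = 236 K.
Isobaric: P stays 309 kPa; V/T = const ⇒ T₂ = 962 K, V₂ = 16.7 L.
For an ideal gas ΔU = nCvΔT with Cv = (5/2)R = 20.8 J/(mol·K).
ΔU = 0.645×20.8×(962−236) = 9730 J.

9730 J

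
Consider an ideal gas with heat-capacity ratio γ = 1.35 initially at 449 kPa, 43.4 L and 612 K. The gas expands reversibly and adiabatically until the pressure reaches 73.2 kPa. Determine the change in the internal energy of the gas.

n = P₁V₁/(RT₁) = 449×43.4/(8.314×612) = 3.83 mol.
Adiabatic: T₂/T₁ = (P₂/P₁)^((γ−1)/γ) ⇒ T₂ = 612×(0.163)^0.259 = 382 K; V₂ = 166 L.
For an ideal gas ΔU = nCvΔT with Cv = R/(γ−1) = 23.8 J/(mol·K).
ΔU = 3.83×23.8×(382−612) = -20900 J.

-20900 J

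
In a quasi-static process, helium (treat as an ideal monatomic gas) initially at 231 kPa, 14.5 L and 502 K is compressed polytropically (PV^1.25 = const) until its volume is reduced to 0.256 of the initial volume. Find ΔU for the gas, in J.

n = P₁V₁/(RT₁) = 231×14.5/(8.314×502) = 0.803 mol.
Polytropic n=1.25: T₂ = T₁(V₁/V₂)^(n−1) = 502×(3.91)^0.25 = 706 K; P₂ = P₁(V₁/V₂)^n = 1270 kPa.
For an ideal gas ΔU = nCvΔT with Cv = (3/2)R = 12.5 J/(mol·K).
ΔU = 0.803×12.5×(706−502) = 2040 J.

2040 J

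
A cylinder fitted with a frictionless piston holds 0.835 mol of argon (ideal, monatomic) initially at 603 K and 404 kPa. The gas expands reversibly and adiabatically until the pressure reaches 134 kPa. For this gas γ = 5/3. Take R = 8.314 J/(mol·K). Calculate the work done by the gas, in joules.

2240 J

V₁ = nRT₁/P₁ = 0.835×8.314×603/404 = 10.4 L.
Adiabatic: T₂/T₁ = (P₂/P₁)^((γ−1)/γ) ⇒ T₂ = 603×(0.332)^0.400 = 388 K; V₂ = 20.1 L.
ΔU = nCvΔT = 0.835×12.5×(388−603) = -2240 J.
Q = 0 for an adiabatic process, so W = −ΔU = 2240 J.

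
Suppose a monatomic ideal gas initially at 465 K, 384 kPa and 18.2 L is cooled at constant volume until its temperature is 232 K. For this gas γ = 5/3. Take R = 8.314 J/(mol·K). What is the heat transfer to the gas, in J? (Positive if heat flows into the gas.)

-5250 J

n = P₁V₁/(RT₁) = 384×18.2/(8.314×465) = 1.81 mol.
Isochoric: V stays 18.2 L; P/T = const ⇒ T₂ = 232 K, P₂ = 192 kPa.
W = 0 (no volume change).
ΔU = nCvΔT = 1.81×12.5×(232−465) = -5250 J.
Q = ΔU = -5250 J.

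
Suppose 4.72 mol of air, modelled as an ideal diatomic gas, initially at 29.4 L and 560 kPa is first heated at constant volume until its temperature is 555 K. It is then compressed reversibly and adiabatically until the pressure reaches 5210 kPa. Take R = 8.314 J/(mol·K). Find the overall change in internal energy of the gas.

T₁ = P₁V₁/(nR) = 560×29.4/(4.72×8.314) = 420 K.
Step 1 — Isochoric: V stays 29.4 L; P/T = const ⇒ T₂ = 555 K, P₂ = 741 kPa.
W = 0 (no volume change).
ΔU = nCvΔT = 4.72×20.8×(555−420) = 13300 J.
Q = ΔU = 13300 J.
State after step 1: P = 741 kPa, V = 29.4 L, T = 555 K.
Step 2 — Adiabatic: T₂/T₁ = (P₂/P₁)^((γ−1)/γ) ⇒ T₂ = 555×(7.03)^0.286 = 969 K; V₂ = 7.30 L.
ΔU = nCvΔT = 4.72×20.8×(969−555) = 40600 J.
Q = 0 for an adiabatic process, so W = −ΔU = -40600 J.
Net over both steps: W = -40600 J, Q = 13300 J, ΔU = 53900 J.

53900 J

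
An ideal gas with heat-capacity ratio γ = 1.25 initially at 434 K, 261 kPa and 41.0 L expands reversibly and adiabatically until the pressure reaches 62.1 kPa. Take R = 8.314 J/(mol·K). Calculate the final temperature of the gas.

326 K

Adiabatic: T₂/T₁ = (P₂/P₁)^((γ−1)/γ) ⇒ T₂ = 434×(0.238)^0.200 = 326 K; V₂ = 129 L.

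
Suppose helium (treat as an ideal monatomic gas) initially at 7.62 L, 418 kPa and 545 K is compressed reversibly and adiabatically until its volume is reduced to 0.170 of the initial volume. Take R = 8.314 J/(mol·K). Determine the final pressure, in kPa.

Adiabatic: TV^(γ−1) = const ⇒ T₂ = 545×(5.88)^0.667 = 1780 K; PV^γ = const ⇒ P₂ = 8010 kPa.

8010 kPa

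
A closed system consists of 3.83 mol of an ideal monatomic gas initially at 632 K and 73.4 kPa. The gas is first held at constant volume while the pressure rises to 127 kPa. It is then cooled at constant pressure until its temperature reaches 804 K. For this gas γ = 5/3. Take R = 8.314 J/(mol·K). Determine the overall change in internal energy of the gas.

8220 J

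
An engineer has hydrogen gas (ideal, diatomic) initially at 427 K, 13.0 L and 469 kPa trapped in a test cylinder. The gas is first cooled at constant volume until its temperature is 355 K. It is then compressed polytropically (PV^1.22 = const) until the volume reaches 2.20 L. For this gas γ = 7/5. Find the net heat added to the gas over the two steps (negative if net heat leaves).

-7530 J

n = P₁V₁/(RT₁) = 469×13.0/(8.314×427) = 1.72 mol.
Step 1 — Isochoric: V stays 13.0 L; P/T = const ⇒ T₂ = 355 K, P₂ = 390 kPa.
W = 0 (no volume change).
ΔU = nCvΔT = 1.72×20.8×(355−427) = -2570 J.
Q = ΔU = -2570 J.
State after step 1: P = 390 kPa, V = 13.0 L, T = 355 K.
Step 2 — Polytropic n=1.22: T₂ = T₁(V₁/V₂)^(n−1) = 355×(5.91)^0.22 = 525 K; P₂ = P₁(V₁/V₂)^n = 3410 kPa.
W = (P₁V₁−P₂V₂)/(n−1) = (390×13.0−3410×2.20)/0.22 = -11000 J.
ΔU = nCvΔT = 1.72×20.8×(525−355) = 6060 J.
Q = ΔU + W = -4960 J.
Net over both steps: W = -11000 J, Q = -7530 J, ΔU = 3490 J.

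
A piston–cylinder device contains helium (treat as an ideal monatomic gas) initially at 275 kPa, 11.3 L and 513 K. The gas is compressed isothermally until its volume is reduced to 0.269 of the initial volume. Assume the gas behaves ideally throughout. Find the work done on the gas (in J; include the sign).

n = P₁V₁/(RT₁) = 275×11.3/(8.314×513) = 0.729 mol.
Isothermal: T stays 513 K; PV = const ⇒ V₂ = 3.04 L, P₂ = 1020 kPa.
W = nRT ln(V₂/V₁) = 0.729×8.314×513×ln(0.269) = -4080 J.
Work done on the gas = −W_by = 4080 J.

4080 J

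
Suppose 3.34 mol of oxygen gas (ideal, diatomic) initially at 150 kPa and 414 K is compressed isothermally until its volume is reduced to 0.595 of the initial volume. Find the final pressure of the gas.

252 kPa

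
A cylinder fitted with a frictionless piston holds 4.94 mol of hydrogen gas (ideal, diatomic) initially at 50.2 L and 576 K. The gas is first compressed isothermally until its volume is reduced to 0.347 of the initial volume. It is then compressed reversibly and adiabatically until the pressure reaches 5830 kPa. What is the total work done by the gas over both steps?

-55600 J

P₁ = nRT₁/V₁ = 4.94×8.314×576/50.2 = 471 kPa.
Step 1 — Isothermal: T stays 576 K; PV = const ⇒ V₂ = 17.4 L, P₂ = 1360 kPa.
ΔU = 0 (ideal gas, T constant).
W = nRT ln(V₂/V₁) = 4.94×8.314×576×ln(0.347) = -25000 J.
Q = ΔU + W = -25000 J.
State after step 1: P = 1360 kPa, V = 17.4 L, T = 576 K.
Step 2 — Adiabatic: T₂/T₁ = (P₂/P₁)^((γ−1)/γ) ⇒ T₂ = 576×(4.29)^0.286 = 873 K; V₂ = 6.15 L.
ΔU = nCvΔT = 4.94×20.8×(873−576) = 30500 J.
Q = 0 for an adiabatic process, so W = −ΔU = -30500 J.
Net over both steps: W = -55600 J, Q = -25000 J, ΔU = 30500 J.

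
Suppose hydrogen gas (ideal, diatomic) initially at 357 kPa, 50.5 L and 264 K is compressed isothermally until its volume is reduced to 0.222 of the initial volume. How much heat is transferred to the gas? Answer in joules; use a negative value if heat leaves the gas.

n = P₁V₁/(RT₁) = 357×50.5/(8.314×264) = 8.21 mol.
Isothermal: T stays 264 K; PV = const ⇒ V₂ = 11.2 L, P₂ = 1610 kPa.
ΔU = 0 (ideal gas, T constant).
W = nRT ln(V₂/V₁) = 8.21×8.314×264×ln(0.222) = -27100 J.
Q = ΔU + W = -27100 J.

-27100 J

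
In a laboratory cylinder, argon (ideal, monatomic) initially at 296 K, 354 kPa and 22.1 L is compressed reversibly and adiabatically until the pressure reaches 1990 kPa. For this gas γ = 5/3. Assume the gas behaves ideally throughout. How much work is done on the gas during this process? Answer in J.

11700 J

n = P₁V₁/(RT₁) = 354×22.1/(8.314×296) = 3.18 mol.
Adiabatic: T₂/T₁ = (P₂/P₁)^((γ−1)/γ) ⇒ T₂ = 296×(5.62)^0.400 = 591 K; V₂ = 7.84 L.
ΔU = nCvΔT = 3.18×12.5×(591−296) = 11700 J.
Q = 0 for an adiabatic process, so W = −ΔU = -11700 J.
Work done on the gas = −W_by = 11700 J.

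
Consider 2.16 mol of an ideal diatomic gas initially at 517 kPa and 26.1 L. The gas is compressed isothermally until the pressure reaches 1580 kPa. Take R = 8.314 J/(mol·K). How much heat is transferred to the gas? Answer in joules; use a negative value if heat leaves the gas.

T₁ = P₁V₁/(nR) = 517×26.1/(2.16×8.314) = 751 K.
Isothermal: T stays 751 K; PV = const ⇒ V₂ = 8.54 L, P₂ = 1580 kPa.
ΔU = 0 (ideal gas, T constant).
W = nRT ln(V₂/V₁) = 2.16×8.314×751×ln(0.327) = -15100 J.
Q = ΔU + W = -15100 J.

-15100 J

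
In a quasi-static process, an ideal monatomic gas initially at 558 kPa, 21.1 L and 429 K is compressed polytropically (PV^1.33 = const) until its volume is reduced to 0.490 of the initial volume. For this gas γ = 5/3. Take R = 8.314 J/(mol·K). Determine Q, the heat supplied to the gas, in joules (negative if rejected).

-4780 J

n = P₁V₁/(RT₁) = 558×21.1/(8.314×429) = 3.30 mol.
Polytropic n=1.33: T₂ = T₁(V₁/V₂)^(n−1) = 429×(2.04)^0.33 = 543 K; P₂ = P₁(V₁/V₂)^n = 1440 kPa.
W = (P₁V₁−P₂V₂)/(n−1) = (558×21.1−1440×10.3)/0.33 = -9470 J.
ΔU = nCvΔT = 3.30×12.5×(543−429) = 4690 J.
Q = ΔU + W = -4780 J.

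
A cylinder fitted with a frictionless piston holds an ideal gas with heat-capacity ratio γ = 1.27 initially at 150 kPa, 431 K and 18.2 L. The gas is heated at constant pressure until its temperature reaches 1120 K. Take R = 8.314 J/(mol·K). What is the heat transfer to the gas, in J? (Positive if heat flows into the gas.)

n = P₁V₁/(RT₁) = 150×18.2/(8.314×431) = 0.762 mol.
Isobaric: P stays 150 kPa; V/T = const ⇒ T₂ = 1120 K, V₂ = 47.3 L.
W = PΔV = 150×(47.3−18.2) kPa·L = 4360 J.
ΔU = nCvΔT = 0.762×30.8×(1120−431) = 16200 J.
Q = ΔU + W = nCpΔT = 20500 J.

20500 J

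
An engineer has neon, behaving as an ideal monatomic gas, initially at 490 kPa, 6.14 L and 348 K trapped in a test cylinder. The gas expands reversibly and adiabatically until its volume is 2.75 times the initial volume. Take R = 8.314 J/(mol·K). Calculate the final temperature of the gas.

177 K

Adiabatic: TV^(γ−1) = const ⇒ T₂ = 348×(0.364)^0.667 = 177 K; PV^γ = const ⇒ P₂ = 90.8 kPa.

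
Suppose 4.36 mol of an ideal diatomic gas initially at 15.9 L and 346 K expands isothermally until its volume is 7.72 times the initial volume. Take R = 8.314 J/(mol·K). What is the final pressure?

102 kPa

P₁ = nRT₁/V₁ = 4.36×8.314×346/15.9 = 789 kPa.
Isothermal: T stays 346 K; PV = const ⇒ V₂ = 123 L, P₂ = 102 kPa.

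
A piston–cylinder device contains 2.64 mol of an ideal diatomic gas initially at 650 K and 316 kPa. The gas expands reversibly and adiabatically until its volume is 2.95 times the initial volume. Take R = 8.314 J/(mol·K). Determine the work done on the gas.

V₁ = nRT₁/P₁ = 2.64×8.314×650/316 = 45.1 L.
Adiabatic: TV^(γ−1) = const ⇒ T₂ = 650×(0.339)^0.400 = 422 K; PV^γ = const ⇒ P₂ = 69.5 kPa.
ΔU = nCvΔT = 2.64×20.8×(422−650) = -12500 J.
Q = 0 for an adiabatic process, so W = −ΔU = 12500 J.
Work done on the gas = −W_by = -12500 J.

-12500 J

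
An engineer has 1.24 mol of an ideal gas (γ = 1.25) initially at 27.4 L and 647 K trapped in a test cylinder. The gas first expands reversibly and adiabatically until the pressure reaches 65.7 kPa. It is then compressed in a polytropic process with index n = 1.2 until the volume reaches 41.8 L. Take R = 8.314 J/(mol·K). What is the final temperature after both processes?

564 K

P₁ = nRT₁/V₁ = 1.24×8.314×647/27.4 = 243 kPa.
Step 1 — Adiabatic: T₂/T₁ = (P₂/P₁)^((γ−1)/γ) ⇒ T₂ = 647×(0.270)^0.200 = 498 K; V₂ = 78.1 L.
ΔU = nCvΔT = 1.24×33.3×(498−647) = -6150 J.
Q = 0 for an adiabatic process, so W = −ΔU = 6150 J.
State after step 1: P = 65.7 kPa, V = 78.1 L, T = 498 K.
Step 2 — Polytropic n=1.2: T₂ = T₁(V₁/V₂)^(n−1) = 498×(1.87)^0.20 = 564 K; P₂ = P₁(V₁/V₂)^n = 139 kPa.
W = (P₁V₁−P₂V₂)/(n−1) = (65.7×78.1−139×41.8)/0.20 = -3420 J.
ΔU = nCvΔT = 1.24×33.3×(564−498) = 2740 J.
Q = ΔU + W = -684 J.
Net over both steps: W = 2730 J, Q = -684 J, ΔU = -3410 J.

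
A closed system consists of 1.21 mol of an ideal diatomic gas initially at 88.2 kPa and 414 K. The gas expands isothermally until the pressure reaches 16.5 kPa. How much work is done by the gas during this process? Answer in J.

6980 J

V₁ = nRT₁/P₁ = 1.21×8.314×414/88.2 = 47.2 L.
Isothermal: T stays 414 K; PV = const ⇒ V₂ = 252 L, P₂ = 16.5 kPa.
W = nRT ln(V₂/V₁) = 1.21×8.314×414×ln(5.35) = 6980 J.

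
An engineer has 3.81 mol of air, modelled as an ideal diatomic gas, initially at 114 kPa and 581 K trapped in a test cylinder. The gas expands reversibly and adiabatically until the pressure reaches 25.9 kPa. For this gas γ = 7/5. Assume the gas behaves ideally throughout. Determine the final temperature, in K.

V₁ = nRT₁/P₁ = 3.81×8.314×581/114 = 161 L.
Adiabatic: T₂/T₁ = (P₂/P₁)^((γ−1)/γ) ⇒ T₂ = 581×(0.227)^0.286 = 380 K; V₂ = 465 L.

380 K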